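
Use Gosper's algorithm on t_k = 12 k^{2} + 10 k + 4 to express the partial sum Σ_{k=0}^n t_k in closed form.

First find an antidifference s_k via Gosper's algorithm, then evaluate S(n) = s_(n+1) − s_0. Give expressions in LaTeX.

S(n) = 4 n^{3} + 11 n^{2} + 11 n + 4

Compute t_(k+1)/t_k: get (6*k**2 + 17*k + 13)/(6*k**2 + 5*k + 2).
Normal form (A,B,C) = (1, 1, k**2 + 5*k/6 + 1/3).
Set up (1)·f(k+1) − (1)·f(k) − (k**2 + 5*k/6 + 1/3) = 0.
From deg A=0, deg B=0, deg C=2: d=3.
Solve for f: f(k) = k*(4*k**2 - k + 1)/12 (degree 3 ≤ 3).
So s_k = (B(k−1)f/C)·t_k = (k*(4*k**2 - k + 1)/(2*(6*k**2 + 5*k + 2)))·t_k = k*(4*k**2 - k + 1).
Verify: 12*k**2 + 10*k + 4 matches t_k.
Σ_(k=0)^n t_k = s_(n+1) − s_(0) = (4*n**3 + 11*n**2 + 11*n + 4) − (0), i.e. 4*n**3 + 11*n**2 + 11*n + 4.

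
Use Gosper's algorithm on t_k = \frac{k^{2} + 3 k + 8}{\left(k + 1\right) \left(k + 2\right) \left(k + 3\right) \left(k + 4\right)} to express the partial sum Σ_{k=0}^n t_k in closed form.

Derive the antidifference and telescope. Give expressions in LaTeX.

S(n) = \frac{2 n^{3} + 15 n^{2} + 37 n + 24}{3 \left(n^{3} + 9 n^{2} + 26 n + 24\right)}

Step 1: r(k) = (k + 1)*(3*k + (k + 1)**2 + 11)/((k + 5)*(k**2 + 3*k + 8)).
Take A(k)=k + 1, B(k)=k + 5, C(k)=k**2 + 3*k + 8.
f must satisfy (k + 1)·f(k+1) − (k + 4)·f(k) = k**2 + 3*k + 8.
From deg A=1, deg B=1, deg C=2: d=3.
A polynomial solution: f(k) = k*(2*k**2 + 9*k + 13)/3.
Then R = B(k−1)f/C = k*(k + 4)*(2*k**2 + 9*k + 13)/(3*(k**2 + 3*k + 8)), so s_k = R(k)·t_k = k*(2*k**2 + 9*k + 13)/(3*(k + 1)*(k + 2)*(k + 3)).
Check: Δs_k = (k**2 + 3*k + 8)/(k**4 + 10*k**3 + 35*k**2 + 50*k + 24). ✓
Σ_(k=0)^n t_k = s_(n+1) − s_(0) = ((2*n**3 + 15*n**2 + 37*n + 24)/(3*(n**3 + 9*n**2 + 26*n + 24))) − (0), i.e. (2*n**3 + 15*n**2 + 37*n + 24)/(3*(n**3 + 9*n**2 + 26*n + 24)).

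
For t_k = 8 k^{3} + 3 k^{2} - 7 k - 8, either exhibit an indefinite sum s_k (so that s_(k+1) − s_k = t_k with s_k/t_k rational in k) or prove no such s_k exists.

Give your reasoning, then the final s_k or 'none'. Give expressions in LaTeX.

Step 1: r(k) = (8*k**3 + 27*k**2 + 23*k - 4)/(8*k**3 + 3*k**2 - 7*k - 8).
Factor: A=1; B=1; C=k**3 + 3*k**2/8 - 7*k/8 - 1.
f must satisfy (1)·f(k+1) − (1)·f(k) = k**3 + 3*k**2/8 - 7*k/8 - 1.
From deg A=0, deg B=0, deg C=3: d=4.
Solving with deg f ≤ 4: f(k) = k*(2*k**3 - 3*k**2 - 3*k - 4)/8.
Get s_k = R·t_k = k*(2*k**3 - 3*k**2 - 3*k - 4) with R(k) = B(k−1)f(k)/C(k) = k*(2*k**3 - 3*k**2 - 3*k - 4)/(8*k**3 + 3*k**2 - 7*k - 8).
s_(k+1) − s_k = 8*k**3 + 3*k**2 - 7*k - 8 = t_k.

s_k = k \left(2 k^{3} - 3 k^{2} - 3 k - 4\right)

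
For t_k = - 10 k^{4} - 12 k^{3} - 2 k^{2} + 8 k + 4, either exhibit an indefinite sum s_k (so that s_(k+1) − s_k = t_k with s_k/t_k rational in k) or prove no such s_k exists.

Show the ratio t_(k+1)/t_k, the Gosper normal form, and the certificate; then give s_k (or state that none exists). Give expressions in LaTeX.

s_k = 2 k^{2} \left(- k^{3} + k^{2} + k + 1\right)

Ratio r(k) = (5*k**4 + 26*k**3 + 49*k**2 + 36*k + 6)/(5*k**4 + 6*k**3 + k**2 - 4*k - 2).
Take A(k)=1, B(k)=1, C(k)=k**4 + 6*k**3/5 + k**2/5 - 4*k/5 - 2/5.
f must satisfy (1)·f(k+1) − (1)·f(k) = k**4 + 6*k**3/5 + k**2/5 - 4*k/5 - 2/5.
From deg A=0, deg B=0, deg C=4: d=5.
Coefficient equations give f(k) = k**2*(k**3 - k**2 - k - 1)/5.
Certificate R = B(k−1)f/C = k**2*(k**3 - k**2 - k - 1)/(5*k**4 + 6*k**3 + k**2 - 4*k - 2) gives s_k = 2*k**2*(-k**3 + k**2 + k + 1).
Verify: -10*k**4 - 12*k**3 - 2*k**2 + 8*k + 4 matches t_k.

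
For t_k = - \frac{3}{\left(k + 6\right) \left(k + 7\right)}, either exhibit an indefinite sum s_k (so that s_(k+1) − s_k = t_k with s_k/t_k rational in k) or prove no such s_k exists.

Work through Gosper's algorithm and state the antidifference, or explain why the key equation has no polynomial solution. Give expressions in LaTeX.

s_k = - \frac{k}{2 k + 12}

t_(k+1)/t_k = (k + 6)/(k + 8).
A = k + 6, B = k + 8, C = 1.
Set up (k + 6)·f(k+1) − (k + 7)·f(k) − (1) = 0.
Degrees (1,1,0) ⇒ d ≤ 1.
Coefficient equations give f(k) = k/6.
Then R = B(k−1)f/C = k*(k + 7)/6, so s_k = R(k)·t_k = -k/(2*k + 12).
Verify: -3/(k**2 + 13*k + 42) matches t_k.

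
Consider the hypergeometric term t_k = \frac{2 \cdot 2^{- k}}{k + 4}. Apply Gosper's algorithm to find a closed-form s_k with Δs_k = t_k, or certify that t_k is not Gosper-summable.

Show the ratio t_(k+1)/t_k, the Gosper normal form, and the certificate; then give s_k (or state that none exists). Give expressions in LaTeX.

Ratio r(k) = (k + 4)/(2*(k + 5)).
So A=k/2 + 2 and B=k + 5, with C=1.
Solve (k/2 + 2)·f(k+1) − (k + 4)·f(k) = 1.
From deg A=1, deg B=1, deg C=0: d=-1.
Bound -1 < 0, so the key equation has no polynomial solution.

not Gosper-summable; s_k does not exist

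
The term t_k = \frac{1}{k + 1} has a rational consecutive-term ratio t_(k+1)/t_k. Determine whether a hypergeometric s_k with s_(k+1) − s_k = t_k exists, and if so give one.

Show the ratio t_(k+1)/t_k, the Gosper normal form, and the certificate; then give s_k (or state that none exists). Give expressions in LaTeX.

Ratio r(k) = (k + 1)/(k + 2).
Factor: A=k + 1; B=k + 2; C=1.
f must satisfy (k + 1)·f(k+1) − (k + 1)·f(k) = 1.
From deg A=1, deg B=1, deg C=0: d=0.
Write f(k) = c0. Then LHS − RHS = -1, requiring -1 = 0: contradictory. No certificate.

none — t_k is not Gosper-summable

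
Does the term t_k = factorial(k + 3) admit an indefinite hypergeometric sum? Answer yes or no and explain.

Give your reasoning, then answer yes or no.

Compute t_(k+1)/t_k: get k + 4.
Normal form (A,B,C) = (k + 4, 1, 1).
Solve (k + 4)·f(k+1) − (1)·f(k) = 1.
Bound: deg f ≤ -1.
deg f ≤ -1 is impossible — no certificate.

No. Not Gosper-summable.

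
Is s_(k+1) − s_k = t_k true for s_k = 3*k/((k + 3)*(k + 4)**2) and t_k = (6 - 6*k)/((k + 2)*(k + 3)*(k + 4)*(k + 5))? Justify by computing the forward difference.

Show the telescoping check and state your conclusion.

Invalid: residual 6*(3*k**2 + 11*k - 8)/(k**6 + 23*k**5 + 217*k**4 + 1073*k**3 + 2926*k**2 + 4160*k + 2400) ≠ 0.

s_(k+1) = 3*(k + 1)/((k + 4)*(k + 5)**2)
s_(k+1) − s_k = 3*(-k*(k + 5)**2 + (k + 1)*(k + 3)*(k + 4))/((k + 3)*(k + 4)**2*(k + 5)**2)
(s_(k+1) − s_k) − t_k = 6*(3*k**2 + 11*k - 8)/(k**6 + 23*k**5 + 217*k**4 + 1073*k**3 + 2926*k**2 + 4160*k + 2400)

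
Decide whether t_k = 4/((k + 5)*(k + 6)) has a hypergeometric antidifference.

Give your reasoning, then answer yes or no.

Yes. s_k = 4*k/(5*(k + 5)).

The ratio is (k + 5)/(k + 7).
Take A(k)=k + 5, B(k)=k + 7, C(k)=1.
f must satisfy (k + 5)·f(k+1) − (k + 6)·f(k) = 1.
deg f ≤ 1 (via 1,1,0).
Solving with deg f ≤ 1: f(k) = k/5.
R(k) = B(k−1)·f(k)/C(k) = k*(k + 6)/5; s_k = R·t_k = 4*k/(5*(k + 5)).
Δs = 4/(k**2 + 11*k + 30), as required.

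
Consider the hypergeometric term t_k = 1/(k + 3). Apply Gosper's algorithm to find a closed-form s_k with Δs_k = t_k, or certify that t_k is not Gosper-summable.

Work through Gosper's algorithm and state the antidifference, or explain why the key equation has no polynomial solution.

t_(k+1)/t_k = (k + 3)/(k + 4).
Factor: A=k + 3; B=k + 4; C=1.
f must satisfy (k + 3)·f(k+1) − (k + 3)·f(k) = 1.
d = 0 from the (1,1,0) case.
f = c0 ⇒ A·f(k+1) − B(k−1)·f(k) − C = -1. The system {-1 = 0} is inconsistent; no antidifference.

none — t_k is not Gosper-summable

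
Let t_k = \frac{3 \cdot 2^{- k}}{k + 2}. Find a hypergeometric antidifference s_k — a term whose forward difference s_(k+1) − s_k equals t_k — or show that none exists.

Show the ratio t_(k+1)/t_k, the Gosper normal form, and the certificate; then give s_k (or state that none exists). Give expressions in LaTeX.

none (Gosper's algorithm certifies no s_k)

Ratio r(k) = (k + 2)/(2*(k + 3)).
Factor: A=k/2 + 1; B=k + 3; C=1.
Solve (k/2 + 1)·f(k+1) − (k + 2)·f(k) = 1.
deg f ≤ -1 (via 1,1,0).
Negative degree bound (-1): no f exists, t_k not Gosper-summable.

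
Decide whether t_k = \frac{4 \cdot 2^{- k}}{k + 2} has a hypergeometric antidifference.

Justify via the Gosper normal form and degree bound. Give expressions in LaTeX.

r(k) = (k + 2)/(2*(k + 3)) after simplifying.
Normal form (A,B,C) = (k/2 + 1, k + 3, 1).
f must satisfy (k/2 + 1)·f(k+1) − (k + 2)·f(k) = 1.
From deg A=1, deg B=1, deg C=0: d=-1.
d = -1 < 0 ⇒ no nonzero polynomial f; not summable.

No — t_k has no hypergeometric antidifference.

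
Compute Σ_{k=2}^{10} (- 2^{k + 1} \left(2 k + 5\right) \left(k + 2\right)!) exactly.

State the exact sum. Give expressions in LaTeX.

t_(k+1)/t_k = 2*(k + 3)*(2*k + 7)/(2*k + 5).
Normal form (A,B,C) = (2*k + 6, 1, k + 5/2).
Set up (2*k + 6)·f(k+1) − (1)·f(k) − (k + 5/2) = 0.
d = 0 from the (1,0,1) case.
Solve for f: f(k) = 1/2 (degree 0 ≤ 0).
R(k) = B(k−1)·f(k)/C(k) = 1/(2*k + 5); s_k = R·t_k = -2**(k + 1)*factorial(k + 2).
Δs = -2**(k + 1)*(2*k + 5)*factorial(k + 2), as required.
Evaluate s at k=11 and k=2: -25505877196800 and -192; difference -25505877196608.

Σ = -25505877196608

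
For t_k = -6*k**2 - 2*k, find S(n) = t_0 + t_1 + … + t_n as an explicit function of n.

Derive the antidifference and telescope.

S(n) = 2*n*(-n**2 - 2*n - 1)

Compute t_(k+1)/t_k: get (k + 3*(k + 1)**2 + 1)/(k*(3*k + 1)).
Normal form (A,B,C) = (1, 1, k**2 + k/3).
Solve (1)·f(k+1) − (1)·f(k) = k**2 + k/3.
d = 3 from the (0,0,2) case.
Solving with deg f ≤ 3: f(k) = k**2*(k - 1)/3.
R(k) = B(k−1)·f(k)/C(k) = k*(k - 1)/(3*k + 1); s_k = R·t_k = 2*k**2*(1 - k).
Check: Δs_k = 2*k*(-3*k - 1). ✓
Evaluate: s_(n+1) = 2*n*(-n**2 - 2*n - 1); subtract s_(0) = 0 ⇒ S(n) = 2*n*(-n**2 - 2*n - 1).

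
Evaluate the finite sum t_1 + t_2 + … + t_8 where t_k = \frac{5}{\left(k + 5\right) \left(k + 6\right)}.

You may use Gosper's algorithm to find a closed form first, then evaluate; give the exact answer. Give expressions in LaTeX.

The ratio is (k + 5)/(k + 7).
Gosper form: A/B · C(k+1)/C(k) with A=k + 5, B=k + 7, C=1.
Need (k + 5)·f(k+1) − (k + 6)·f(k) = 1.
Bound: deg f ≤ 1.
Solve for f: f(k) = k/5 (degree 1 ≤ 1).
Then R = B(k−1)f/C = k*(k + 6)/5, so s_k = R(k)·t_k = k/(k + 5).
Check: Δs_k = 5/(k**2 + 11*k + 30). ✓
Evaluate s at k=9 and k=1: 9/14 and 1/6; difference 10/21.

Σ = 10/21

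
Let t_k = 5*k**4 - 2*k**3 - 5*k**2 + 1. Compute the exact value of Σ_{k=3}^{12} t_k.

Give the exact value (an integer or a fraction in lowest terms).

Σ = 288100

Compute t_(k+1)/t_k: get (5*k**4 + 18*k**3 + 19*k**2 + 4*k - 1)/(5*k**4 - 2*k**3 - 5*k**2 + 1).
Take A(k)=1, B(k)=1, C(k)=k**4 - 2*k**3/5 - k**2 + 1/5.
f must satisfy (1)·f(k+1) − (1)·f(k) = k**4 - 2*k**3/5 - k**2 + 1/5.
d = 5 from the (0,0,4) case.
Solving with deg f ≤ 5: f(k) = k**2*(k - 2)*(k**2 - k - 1)/5.
R(k) = B(k−1)·f(k)/C(k) = k**2*(k - 2)*(k**2 - k - 1)/(5*k**4 - 2*k**3 - 5*k**2 + 1); s_k = R·t_k = k**2*(k**3 - 3*k**2 + k + 2).
s_(k+1) − s_k = 5*k**4 - 2*k**3 - 5*k**2 + 1 = t_k.
Sum = s_(13) − s_(3); s_(13) = 288145, s_(3) = 45 ⇒ 288100.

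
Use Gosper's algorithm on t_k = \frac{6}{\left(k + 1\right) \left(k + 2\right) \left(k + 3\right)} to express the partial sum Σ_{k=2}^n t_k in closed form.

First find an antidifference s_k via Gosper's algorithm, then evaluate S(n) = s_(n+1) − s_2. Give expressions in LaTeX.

The ratio is (k + 1)/(k + 4).
Factor: A=k + 1; B=k + 4; C=1.
Need (k + 1)·f(k+1) − (k + 3)·f(k) = 1.
Degrees (1,1,0) ⇒ d ≤ 2.
Coefficient equations give f(k) = k*(k + 3)/4.
So s_k = (B(k−1)f/C)·t_k = (k*(k + 3)**2/4)·t_k = 3*k*(k + 3)/(2*(k + 1)*(k + 2)).
Δs = 6/(k**3 + 6*k**2 + 11*k + 6), as required.
Σ_(k=2)^n t_k = s_(n+1) − s_(2) = (3*(n**2 + 5*n + 4)/(2*(n**2 + 5*n + 6))) − (5/4), i.e. (n**2 + 5*n - 6)/(4*(n**2 + 5*n + 6)).

S(n) = \frac{n^{2} + 5 n - 6}{4 \left(n^{2} + 5 n + 6\right)}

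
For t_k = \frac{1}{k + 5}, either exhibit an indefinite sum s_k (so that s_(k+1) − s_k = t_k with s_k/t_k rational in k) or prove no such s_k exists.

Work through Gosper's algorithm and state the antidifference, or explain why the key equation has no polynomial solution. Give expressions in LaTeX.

none (Gosper's algorithm certifies no s_k)

Step 1: r(k) = (k + 5)/(k + 6).
So A=k + 5 and B=k + 6, with C=1.
Solve (k + 5)·f(k+1) − (k + 5)·f(k) = 1.
deg f ≤ 0 (via 1,1,0).
Write f(k) = c0. Then LHS − RHS = -1, requiring -1 = 0: contradictory. No certificate.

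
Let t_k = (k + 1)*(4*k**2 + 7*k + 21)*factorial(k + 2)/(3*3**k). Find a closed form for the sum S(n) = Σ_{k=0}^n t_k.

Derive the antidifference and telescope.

Step 1: r(k) = (k + 2)*(k + 3)*(7*k + 4*(k + 1)**2 + 28)/(3*(k + 1)*(4*k**2 + 7*k + 21)).
Normal form (A,B,C) = (k/3 + 1, 1, k**3 + 11*k**2/4 + 7*k + 21/4).
Key eq: (k/3 + 1)·f(k+1) = (1)·f(k) + (k**3 + 11*k**2/4 + 7*k + 21/4).
Bound: deg f ≤ 2.
Solving with deg f ≤ 2: f(k) = 3*(4*k**2 + 3*k - 3)/4.
So s_k = (B(k−1)f/C)·t_k = (3*(4*k**2 + 3*k - 3)/((k + 1)*(4*k**2 + 7*k + 21)))·t_k = (4*k**2 + 3*k - 3)*factorial(k + 2)/3**k.
Check: Δs_k = (k + 1)*(4*k**2 + 7*k + 21)*factorial(k + 2)/(3*3**k). ✓
Telescope: S(n) = s_(n+1) − s_(0) = 3**(-n - 1)*(4*n**2 + 11*n + 4)*factorial(n + 3) − (-6) = (18*3**n + 4*n**5*factorial(n) + 35*n**4*factorial(n) + 114*n**3*factorial(n) + 169*n**2*factorial(n) + 110*n*factorial(n) + 24*factorial(n))/(3*3**n).

S(n) = (18*3**n + 4*n**5*factorial(n) + 35*n**4*factorial(n) + 114*n**3*factorial(n) + 169*n**2*factorial(n) + 110*n*factorial(n) + 24*factorial(n))/(3*3**n)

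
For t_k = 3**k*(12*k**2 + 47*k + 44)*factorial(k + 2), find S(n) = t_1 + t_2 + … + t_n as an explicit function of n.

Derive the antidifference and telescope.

t_(k+1)/t_k = 3*(12*k**3 + 107*k**2 + 316*k + 309)/(12*k**2 + 47*k + 44).
Factor: A=3*k + 9; B=1; C=k**2 + 47*k/12 + 11/3.
Need (3*k + 9)·f(k+1) − (1)·f(k) = k**2 + 47*k/12 + 11/3.
From deg A=1, deg B=0, deg C=2: d=1.
Solving with deg f ≤ 1: f(k) = (4*k + 1)/12.
So s_k = (B(k−1)f/C)·t_k = ((4*k + 1)/(12*k**2 + 47*k + 44))·t_k = 3**k*(4*k + 1)*factorial(k + 2).
Δs = 3**k*(12*k**2 + 47*k + 44)*factorial(k + 2), as required.
Σ_(k=1)^n t_k = s_(n+1) − s_(1) = (3**(n + 1)*(4*n + 5)*factorial(n + 3)) − (90), i.e. 12*3**n*n*factorial(n + 3) + 15*3**n*factorial(n + 3) - 90.

S(n) = 12*3**n*n*factorial(n + 3) + 15*3**n*factorial(n + 3) - 90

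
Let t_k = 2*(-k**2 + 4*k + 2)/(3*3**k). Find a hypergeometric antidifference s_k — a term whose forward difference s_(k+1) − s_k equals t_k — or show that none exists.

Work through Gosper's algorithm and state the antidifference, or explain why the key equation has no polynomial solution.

s_k = (k**2 - 3*k - 3)/3**k

Ratio r(k) = (k**2 - 2*k - 5)/(3*(k**2 - 4*k - 2)).
Take A(k)=1/3, B(k)=1, C(k)=k**2 - 4*k - 2.
Set up (1/3)·f(k+1) − (1)·f(k) − (k**2 - 4*k - 2) = 0.
deg f ≤ 2 (via 0,0,2).
Solve for f: f(k) = -3*(k**2 - 3*k - 3)/2 (degree 2 ≤ 2).
Get s_k = R·t_k = (k**2 - 3*k - 3)/3**k with R(k) = B(k−1)f(k)/C(k) = -3*(k**2 - 3*k - 3)/(2*(k**2 - 4*k - 2)).
Verify: 2*(-k**2 + 4*k + 2)/(3*3**k) matches t_k.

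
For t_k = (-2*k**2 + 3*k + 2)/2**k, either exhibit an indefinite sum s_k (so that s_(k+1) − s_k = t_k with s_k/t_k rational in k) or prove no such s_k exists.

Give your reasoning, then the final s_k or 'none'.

t_(k+1)/t_k = (2*k**2 + k - 3)/(2*(2*k**2 - 3*k - 2)).
Normal form (A,B,C) = (1/2, 1, k**2 - 3*k/2 - 1).
Key eq: (1/2)·f(k+1) = (1)·f(k) + (k**2 - 3*k/2 - 1).
deg f ≤ 2 (via 0,0,2).
Solve for f: f(k) = -2*k**2 - k - 1 (degree 2 ≤ 2).
Certificate R = B(k−1)f/C = -2*(2*k**2 + k + 1)/((k - 2)*(2*k + 1)) gives s_k = 2**(1 - k)*(2*k**2 + k + 1).
Verify: (-2*k**2 + 3*k + 2)/2**k matches t_k.

s_k = 2**(1 - k)*(2*k**2 + k + 1)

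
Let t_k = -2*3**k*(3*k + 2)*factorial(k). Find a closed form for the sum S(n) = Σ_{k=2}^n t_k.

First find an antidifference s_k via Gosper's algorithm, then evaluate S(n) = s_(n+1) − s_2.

r(k) = 3*(k + 1)*(3*k + 5)/(3*k + 2) after simplifying.
Take A(k)=3*k + 3, B(k)=1, C(k)=k + 2/3.
f must satisfy (3*k + 3)·f(k+1) − (1)·f(k) = k + 2/3.
Degrees (1,0,1) ⇒ d ≤ 0.
A polynomial solution: f(k) = 1/3.
Get s_k = R·t_k = -2*3**k*factorial(k) with R(k) = B(k−1)f(k)/C(k) = 1/(3*k + 2).
Check: Δs_k = -2*3**k*(3*k + 2)*factorial(k). ✓
Σ_(k=2)^n t_k = s_(n+1) − s_(2) = (-6*3**n*factorial(n + 1)) − (-36), i.e. -6*3**n*factorial(n + 1) + 36.

S(n) = -6*3**n*factorial(n + 1) + 36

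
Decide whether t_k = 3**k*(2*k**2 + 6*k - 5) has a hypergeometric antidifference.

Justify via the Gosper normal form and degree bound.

Yes. s_k = 3**k*(k**2 - 4).

Step 1: r(k) = 3*(2*k**2 + 10*k + 3)/(2*k**2 + 6*k - 5).
So A=3 and B=1, with C=k**2 + 3*k - 5/2.
Need (3)·f(k+1) − (1)·f(k) = k**2 + 3*k - 5/2.
Degrees (0,0,2) ⇒ d ≤ 2.
Solving with deg f ≤ 2: f(k) = (k - 2)*(k + 2)/2.
Certificate R = B(k−1)f/C = (k - 2)*(k + 2)/(2*k**2 + 6*k - 5) gives s_k = 3**k*(k**2 - 4).
Check: Δs_k = 3**k*(2*k**2 + 6*k - 5). ✓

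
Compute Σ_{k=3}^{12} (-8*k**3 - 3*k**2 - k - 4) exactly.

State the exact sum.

Ratio r(k) = (8*k**3 + 27*k**2 + 31*k + 16)/(8*k**3 + 3*k**2 + k + 4).
So A=1 and B=1, with C=k**3 + 3*k**2/8 + k/8 + 1/2.
Set up (1)·f(k+1) − (1)·f(k) − (k**3 + 3*k**2/8 + k/8 + 1/2) = 0.
From deg A=0, deg B=0, deg C=3: d=4.
Solving with deg f ≤ 4: f(k) = k*(2*k**3 - 3*k**2 + k + 4)/8.
R(k) = B(k−1)·f(k)/C(k) = k*(2*k**3 - 3*k**2 + k + 4)/(8*k**3 + 3*k**2 + k + 4); s_k = R·t_k = k*(-2*k**3 + 3*k**2 - k - 4).
Δs = -8*k**3 - 3*k**2 - k - 4, as required.
Telescoping: Σ = s_(13) − s_(3) = -50752 − (-102) = -50650.

Σ = -50650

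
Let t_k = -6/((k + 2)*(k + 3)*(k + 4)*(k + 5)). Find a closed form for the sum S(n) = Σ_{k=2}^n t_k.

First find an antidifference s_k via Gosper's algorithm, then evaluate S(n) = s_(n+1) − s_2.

S(n) = (-n**3 - 12*n**2 - 47*n + 60)/(60*(n**3 + 12*n**2 + 47*n + 60))

The ratio is (k + 2)/(k + 6).
Gosper form: A/B · C(k+1)/C(k) with A=k + 2, B=k + 6, C=1.
Key eq: (k + 2)·f(k+1) = (k + 5)·f(k) + (1).
Bound: deg f ≤ 3.
Match coefficients ⇒ f(k) = k*(k**2 + 9*k + 26)/72.
Then R = B(k−1)f/C = k*(k + 5)*(k**2 + 9*k + 26)/72, so s_k = R(k)·t_k = k*(-k**2 - 9*k - 26)/(12*(k + 2)*(k + 3)*(k + 4)).
Δs = -6/(k**4 + 14*k**3 + 71*k**2 + 154*k + 120), as required.
Telescope: S(n) = s_(n+1) − s_(2) = (-n**3 - 12*n**2 - 47*n - 36)/(12*(n**3 + 12*n**2 + 47*n + 60)) − (-1/15) = (-n**3 - 12*n**2 - 47*n + 60)/(60*(n**3 + 12*n**2 + 47*n + 60)).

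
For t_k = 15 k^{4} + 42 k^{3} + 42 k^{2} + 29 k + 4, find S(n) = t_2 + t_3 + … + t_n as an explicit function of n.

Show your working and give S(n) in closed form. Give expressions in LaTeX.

S(n) = 3 n^{5} + 18 n^{4} + 40 n^{3} + 46 n^{2} + 25 n - 132

Ratio r(k) = (15*k**4 + 102*k**3 + 258*k**2 + 299*k + 132)/(15*k**4 + 42*k**3 + 42*k**2 + 29*k + 4).
So A=1 and B=1, with C=k**4 + 14*k**3/5 + 14*k**2/5 + 29*k/15 + 4/15.
Need (1)·f(k+1) − (1)·f(k) = k**4 + 14*k**3/5 + 14*k**2/5 + 29*k/15 + 4/15.
From deg A=0, deg B=0, deg C=4: d=5.
A polynomial solution: f(k) = k*(3*k**4 + 3*k**3 - 2*k**2 + 4*k - 4)/15.
Get s_k = R·t_k = k*(3*k**4 + 3*k**3 - 2*k**2 + 4*k - 4) with R(k) = B(k−1)f(k)/C(k) = k*(3*k**4 + 3*k**3 - 2*k**2 + 4*k - 4)/(15*k**4 + 42*k**3 + 42*k**2 + 29*k + 4).
Δs = 15*k**4 + 42*k**3 + 42*k**2 + 29*k + 4, as required.
Evaluate: s_(n+1) = 3*n**5 + 18*n**4 + 40*n**3 + 46*n**2 + 25*n + 4; subtract s_(2) = 136 ⇒ S(n) = 3*n**5 + 18*n**4 + 40*n**3 + 46*n**2 + 25*n - 132.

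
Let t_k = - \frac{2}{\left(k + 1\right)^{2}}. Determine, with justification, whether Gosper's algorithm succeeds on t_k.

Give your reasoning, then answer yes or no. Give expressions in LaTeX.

Ratio r(k) = (k + 1)**2/(k + 2)**2.
Take A(k)=k**2 + 2*k + 1, B(k)=k**2 + 4*k + 4, C(k)=1.
Solve (k**2 + 2*k + 1)·f(k+1) − (k**2 + 2*k + 1)·f(k) = 1.
Degrees (2,2,0) ⇒ d ≤ 0.
Generic f = c0 gives residual -1; -1 = 0 cannot hold, so t_k is not Gosper-summable.

No — key equation has no polynomial f.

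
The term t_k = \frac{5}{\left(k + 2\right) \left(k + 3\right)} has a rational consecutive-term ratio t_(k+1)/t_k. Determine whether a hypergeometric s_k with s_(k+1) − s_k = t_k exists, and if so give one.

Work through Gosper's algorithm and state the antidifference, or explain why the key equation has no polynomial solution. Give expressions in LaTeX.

Compute t_(k+1)/t_k: get (k + 2)/(k + 4).
Factor: A=k + 2; B=k + 4; C=1.
f must satisfy (k + 2)·f(k+1) − (k + 3)·f(k) = 1.
From deg A=1, deg B=1, deg C=0: d=1.
Coefficient equations give f(k) = k/2.
R(k) = B(k−1)·f(k)/C(k) = k*(k + 3)/2; s_k = R·t_k = 5*k/(2*(k + 2)).
s_(k+1) − s_k = 5/(k**2 + 5*k + 6) = t_k.

s_k = \frac{5 k}{2 \left(k + 2\right)}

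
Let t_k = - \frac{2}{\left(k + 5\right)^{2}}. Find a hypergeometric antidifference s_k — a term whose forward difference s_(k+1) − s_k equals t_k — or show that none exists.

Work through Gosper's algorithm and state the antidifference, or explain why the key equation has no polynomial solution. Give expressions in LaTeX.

Ratio r(k) = (k + 5)**2/(k + 6)**2.
Take A(k)=k**2 + 10*k + 25, B(k)=k**2 + 12*k + 36, C(k)=1.
Need (k**2 + 10*k + 25)·f(k+1) − (k**2 + 10*k + 25)·f(k) = 1.
deg f ≤ 0 (via 2,2,0).
Generic f = c0 gives residual -1; -1 = 0 cannot hold, so t_k is not Gosper-summable.

not Gosper-summable; s_k does not exist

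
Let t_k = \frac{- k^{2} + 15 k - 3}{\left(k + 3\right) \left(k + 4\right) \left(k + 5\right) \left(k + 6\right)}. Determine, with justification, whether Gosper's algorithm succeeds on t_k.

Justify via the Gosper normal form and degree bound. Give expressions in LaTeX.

Compute t_(k+1)/t_k: get -(k + 3)*(15*k - (k + 1)**2 + 12)/((k + 7)*(k**2 - 15*k + 3)).
Normal form (A,B,C) = (k + 3, k + 7, k**2 - 15*k + 3).
Key eq: (k + 3)·f(k+1) = (k + 6)·f(k) + (k**2 - 15*k + 3).
deg f ≤ 3 (via 1,1,2).
Match coefficients ⇒ f(k) = -k*(k**2 + 42*k - 73)/30.
Certificate R = B(k−1)f/C = -k*(k + 6)*(k**2 + 42*k - 73)/(30*(k**2 - 15*k + 3)) gives s_k = k*(k**2 + 42*k - 73)/(30*(k + 3)*(k + 4)*(k + 5)).
s_(k+1) − s_k = (-k**2 + 15*k - 3)/(k**4 + 18*k**3 + 119*k**2 + 342*k + 360) = t_k.

Yes. s_k = \frac{k \left(k^{2} + 42 k - 73\right)}{30 \left(k + 3\right) \left(k + 4\right) \left(k + 5\right)}.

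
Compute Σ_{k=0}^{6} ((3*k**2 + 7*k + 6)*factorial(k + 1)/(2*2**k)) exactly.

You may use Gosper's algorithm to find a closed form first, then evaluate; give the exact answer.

Step 1: r(k) = (k + 2)*(7*k + 3*(k + 1)**2 + 13)/(2*(3*k**2 + 7*k + 6)).
Take A(k)=k/2 + 1, B(k)=1, C(k)=k**2 + 7*k/3 + 2.
Set up (k/2 + 1)·f(k+1) − (1)·f(k) − (k**2 + 7*k/3 + 2) = 0.
deg f ≤ 1 (via 1,0,2).
Match coefficients ⇒ f(k) = 2*(3*k + 4)/3.
So s_k = (B(k−1)f/C)·t_k = (2*(3*k + 4)/(3*k**2 + 7*k + 6))·t_k = (3*k + 4)*factorial(k + 1)/2**k.
Verify: (3*k**2 + 7*k + 6)*factorial(k + 1)/(2*2**k) matches t_k.
Σ_(k=0)^(6) t_k = s_(7) − s_(0) = 7875 − (4) = 7871.

Σ = 7871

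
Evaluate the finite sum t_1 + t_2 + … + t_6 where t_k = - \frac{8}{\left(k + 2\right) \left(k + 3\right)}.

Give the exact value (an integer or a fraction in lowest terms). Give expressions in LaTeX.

Σ = -16/9

Compute t_(k+1)/t_k: get (k + 2)/(k + 4).
Normal form (A,B,C) = (k + 2, k + 4, 1).
Key eq: (k + 2)·f(k+1) = (k + 3)·f(k) + (1).
d = 1 from the (1,1,0) case.
Match coefficients ⇒ f(k) = k/2.
Certificate R = B(k−1)f/C = k*(k + 3)/2 gives s_k = -4*k/(k + 2).
Check: Δs_k = -8/(k**2 + 5*k + 6). ✓
Sum = s_(7) − s_(1); s_(7) = -28/9, s_(1) = -4/3 ⇒ -16/9.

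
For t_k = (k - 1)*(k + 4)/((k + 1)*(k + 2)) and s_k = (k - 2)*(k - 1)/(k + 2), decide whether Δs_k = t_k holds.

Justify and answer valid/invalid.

s_(k+1) = k*(k - 1)/(k + 3)
s_(k+1) − s_k = (k**2 + 5*k - 6)/(k**2 + 5*k + 6)
(s_(k+1) − s_k) − t_k = 6*(1 - k)/(k**3 + 6*k**2 + 11*k + 6)

Invalid: residual 6*(1 - k)/(k**3 + 6*k**2 + 11*k + 6) ≠ 0.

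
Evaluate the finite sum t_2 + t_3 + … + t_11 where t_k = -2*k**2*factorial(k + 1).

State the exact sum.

Σ = -124540416000

Ratio r(k) = (k + 1)**2*(k + 2)/k**2.
Normal form (A,B,C) = (k + 2, 1, k**2).
Solve (k + 2)·f(k+1) − (1)·f(k) = k**2.
Bound: deg f ≤ 1.
Coefficient equations give f(k) = k - 2.
Then R = B(k−1)f/C = (k - 2)/k**2, so s_k = R(k)·t_k = -2*(k - 2)*factorial(k + 1).
Verify: -2*k**2*factorial(k + 1) matches t_k.
Evaluate s at k=12 and k=2: -124540416000 and 0; difference -124540416000.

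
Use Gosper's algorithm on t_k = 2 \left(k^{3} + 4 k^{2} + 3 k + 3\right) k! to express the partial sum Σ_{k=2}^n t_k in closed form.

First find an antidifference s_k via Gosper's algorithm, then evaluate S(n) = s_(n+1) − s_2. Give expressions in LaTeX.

Compute t_(k+1)/t_k: get (k**4 + 8*k**3 + 21*k**2 + 25*k + 11)/(k**3 + 4*k**2 + 3*k + 3).
Factor: A=k + 1; B=1; C=k**3 + 4*k**2 + 3*k + 3.
Need (k + 1)·f(k+1) − (1)·f(k) = k**3 + 4*k**2 + 3*k + 3.
Degrees (1,0,3) ⇒ d ≤ 2.
Solving with deg f ≤ 2: f(k) = k**2 + 2*k - 2.
Get s_k = R·t_k = 2*(k**2 + 2*k - 2)*factorial(k) with R(k) = B(k−1)f(k)/C(k) = (k**2 + 2*k - 2)/(k**3 + 4*k**2 + 3*k + 3).
Δs = 2*(k**3 + 4*k**2 + 3*k + 3)*factorial(k), as required.
s_(n+1) = 2*(n**2 + 4*n + 1)*factorial(n + 1) and s_(2) = 24, so S(n) = 2*n**3*factorial(n) + 10*n**2*factorial(n) + 10*n*factorial(n) + 2*factorial(n) - 24.

S(n) = 2 n^{3} n! + 10 n^{2} n! + 10 n n! + 2 n! - 24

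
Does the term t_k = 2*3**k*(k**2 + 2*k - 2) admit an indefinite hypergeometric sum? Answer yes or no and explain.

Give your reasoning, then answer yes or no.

Yes. s_k = 3**k*(k**2 - k - 2).

The ratio is 3*(2*k + (k + 1)**2)/(k**2 + 2*k - 2).
Gosper form: A/B · C(k+1)/C(k) with A=3, B=1, C=k**2 + 2*k - 2.
f must satisfy (3)·f(k+1) − (1)·f(k) = k**2 + 2*k - 2.
d = 2 from the (0,0,2) case.
Solving with deg f ≤ 2: f(k) = (k - 2)*(k + 1)/2.
Certificate R = B(k−1)f/C = (k - 2)*(k + 1)/(2*(k**2 + 2*k - 2)) gives s_k = 3**k*(k**2 - k - 2).
s_(k+1) − s_k = 2*3**k*(k**2 + 2*k - 2) = t_k.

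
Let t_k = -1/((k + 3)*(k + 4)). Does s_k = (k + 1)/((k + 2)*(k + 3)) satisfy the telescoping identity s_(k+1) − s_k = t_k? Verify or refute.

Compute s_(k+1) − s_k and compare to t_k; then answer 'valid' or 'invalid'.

Invalid: residual 2/(k**3 + 9*k**2 + 26*k + 24) ≠ 0.

s_(k+1) = (k + 2)/((k + 3)*(k + 4))
s_(k+1) − s_k = -k/(k**3 + 9*k**2 + 26*k + 24)
(s_(k+1) − s_k) − t_k = 2/(k**3 + 9*k**2 + 26*k + 24)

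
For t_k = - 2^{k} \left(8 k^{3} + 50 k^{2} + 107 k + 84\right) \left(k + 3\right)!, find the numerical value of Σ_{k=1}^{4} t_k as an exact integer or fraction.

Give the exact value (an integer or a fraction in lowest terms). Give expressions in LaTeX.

Σ = -153538032

r(k) = 2*(8*k**4 + 106*k**3 + 527*k**2 + 1173*k + 996)/(8*k**3 + 50*k**2 + 107*k + 84) after simplifying.
Gosper form: A/B · C(k+1)/C(k) with A=2*k + 8, B=1, C=k**3 + 25*k**2/4 + 107*k/8 + 21/2.
Key eq: (2*k + 8)·f(k+1) = (1)·f(k) + (k**3 + 25*k**2/4 + 107*k/8 + 21/2).
d = 2 from the (1,0,3) case.
Solving with deg f ≤ 2: f(k) = (4*k**2 + 3*k + 4)/8.
Get s_k = R·t_k = -2**k*(4*k**2 + 3*k + 4)*factorial(k + 3) with R(k) = B(k−1)f(k)/C(k) = (4*k**2 + 3*k + 4)/(8*k**3 + 50*k**2 + 107*k + 84).
Δs = -2**k*(8*k**3 + 50*k**2 + 107*k + 84)*factorial(k + 3), as required.
Sum = s_(5) − s_(1); s_(5) = -153538560, s_(1) = -528 ⇒ -153538032.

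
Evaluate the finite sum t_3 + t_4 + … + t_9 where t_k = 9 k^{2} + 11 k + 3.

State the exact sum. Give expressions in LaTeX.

Compute t_(k+1)/t_k: get (9*k**2 + 29*k + 23)/(9*k**2 + 11*k + 3).
A = 1, B = 1, C = k**2 + 11*k/9 + 1/3.
Set up (1)·f(k+1) − (1)·f(k) − (k**2 + 11*k/9 + 1/3) = 0.
Degrees (0,0,2) ⇒ d ≤ 3.
Coefficient equations give f(k) = k*(3*k**2 + k - 1)/9.
Get s_k = R·t_k = k*(3*k**2 + k - 1) with R(k) = B(k−1)f(k)/C(k) = k*(3*k**2 + k - 1)/(9*k**2 + 11*k + 3).
Verify: 9*k**2 + 11*k + 3 matches t_k.
Telescoping: Σ = s_(10) − s_(3) = 3090 − (87) = 3003.

Σ = 3003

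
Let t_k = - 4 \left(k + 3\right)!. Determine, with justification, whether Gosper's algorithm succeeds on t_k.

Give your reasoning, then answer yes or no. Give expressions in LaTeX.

t_(k+1)/t_k = k + 4.
Factor: A=k + 4; B=1; C=1.
Set up (k + 4)·f(k+1) − (1)·f(k) − (1) = 0.
deg f ≤ -1 (via 1,0,0).
deg f ≤ -1 is impossible — no certificate.

No; the degree bound rules out any f.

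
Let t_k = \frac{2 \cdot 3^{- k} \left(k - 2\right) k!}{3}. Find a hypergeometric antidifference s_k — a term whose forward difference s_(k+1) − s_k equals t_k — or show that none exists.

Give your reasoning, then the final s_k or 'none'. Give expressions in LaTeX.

s_k = 2 \cdot 3^{- k} k!

Step 1: r(k) = (k**2 - 1)/(3*(k - 2)).
Take A(k)=k/3 + 1/3, B(k)=1, C(k)=k - 2.
Set up (k/3 + 1/3)·f(k+1) − (1)·f(k) − (k - 2) = 0.
Bound: deg f ≤ 0.
Solving with deg f ≤ 0: f(k) = 3.
R(k) = B(k−1)·f(k)/C(k) = 3/(k - 2); s_k = R·t_k = 2*factorial(k)/3**k.
Check: Δs_k = 2*(k - 2)*factorial(k)/(3*3**k). ✓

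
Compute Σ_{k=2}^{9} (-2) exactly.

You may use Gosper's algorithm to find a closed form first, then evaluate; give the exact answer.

Σ = -16

Compute t_(k+1)/t_k: get 1.
Factor: A=1; B=1; C=1.
f must satisfy (1)·f(k+1) − (1)·f(k) = 1.
Bound: deg f ≤ 1.
Coefficient equations give f(k) = k.
Certificate R = B(k−1)f/C = k gives s_k = -2*k.
s_(k+1) − s_k = -2 = t_k.
Σ_(k=2)^(9) t_k = s_(10) − s_(2) = -20 − (-4) = -16.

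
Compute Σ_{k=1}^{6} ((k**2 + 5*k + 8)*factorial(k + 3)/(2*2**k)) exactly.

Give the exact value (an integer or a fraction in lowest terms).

Step 1: r(k) = (k + 4)*(5*k + (k + 1)**2 + 13)/(2*(k**2 + 5*k + 8)).
Normal form (A,B,C) = (k/2 + 2, 1, k**2 + 5*k + 8).
f must satisfy (k/2 + 2)·f(k+1) − (1)·f(k) = k**2 + 5*k + 8.
deg f ≤ 1 (via 1,0,2).
Match coefficients ⇒ f(k) = 2*(k + 2).
Get s_k = R·t_k = (k + 2)*factorial(k + 3)/2**k with R(k) = B(k−1)f(k)/C(k) = 2*(k + 2)/(k**2 + 5*k + 8).
Δs = (k**2 + 5*k + 8)*factorial(k + 3)/(2*2**k), as required.
Σ_(k=1)^(6) t_k = s_(7) − s_(1) = 255150 − (36) = 255114.

Σ = 255114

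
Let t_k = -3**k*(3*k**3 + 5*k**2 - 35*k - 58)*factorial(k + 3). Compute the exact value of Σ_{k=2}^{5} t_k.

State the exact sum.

Ratio r(k) = 3*(3*k**4 + 26*k**3 + 40*k**2 - 149*k - 340)/(3*k**3 + 5*k**2 - 35*k - 58).
Normal form (A,B,C) = (3*k + 12, 1, k**3 + 5*k**2/3 - 35*k/3 - 58/3).
Key eq: (3*k + 12)·f(k+1) = (1)·f(k) + (k**3 + 5*k**2/3 - 35*k/3 - 58/3).
From deg A=1, deg B=0, deg C=3: d=2.
Match coefficients ⇒ f(k) = (k**2 - 4*k - 2)/3.
So s_k = (B(k−1)f/C)·t_k = ((k**2 - 4*k - 2)/(3*k**3 + 5*k**2 - 35*k - 58))·t_k = 3**k*(-k**2 + 4*k + 2)*factorial(k + 3).
s_(k+1) − s_k = -3**k*(3*k**3 + 5*k**2 - 35*k - 58)*factorial(k + 3) = t_k.
Σ_(k=2)^(5) t_k = s_(6) − s_(2) = -2645395200 − (6480) = -2645401680.

Σ = -2645401680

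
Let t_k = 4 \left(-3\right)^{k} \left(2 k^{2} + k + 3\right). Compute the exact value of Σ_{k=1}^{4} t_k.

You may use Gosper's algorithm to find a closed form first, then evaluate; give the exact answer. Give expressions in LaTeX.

Σ = 10440

t_(k+1)/t_k = 3*(-2*k**2 - 5*k - 6)/(2*k**2 + k + 3).
Take A(k)=-3, B(k)=1, C(k)=k**2 + k/2 + 3/2.
Key eq: (-3)·f(k+1) = (1)·f(k) + (k**2 + k/2 + 3/2).
deg f ≤ 2 (via 0,0,2).
A polynomial solution: f(k) = -(2*k**2 - 2*k + 3)/8.
So s_k = (B(k−1)f/C)·t_k = (-(2*k**2 - 2*k + 3)/(4*(2*k**2 + k + 3)))·t_k = (-3)**k*(-2*k**2 + 2*k - 3).
Check: Δs_k = 4*(-3)**k*(2*k**2 + k + 3). ✓
Sum = s_(5) − s_(1); s_(5) = 10449, s_(1) = 9 ⇒ 10440.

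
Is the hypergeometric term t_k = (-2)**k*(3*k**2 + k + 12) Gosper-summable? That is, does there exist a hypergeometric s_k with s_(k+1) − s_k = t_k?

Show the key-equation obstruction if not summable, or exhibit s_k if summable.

Yes. s_k = (-2)**k*(-k**2 + k - 4).

t_(k+1)/t_k = 2*(-3*k**2 - 7*k - 16)/(3*k**2 + k + 12).
Normal form (A,B,C) = (-2, 1, k**2 + k/3 + 4).
f must satisfy (-2)·f(k+1) − (1)·f(k) = k**2 + k/3 + 4.
Degrees (0,0,2) ⇒ d ≤ 2.
Coefficient equations give f(k) = -(k**2 - k + 4)/3.
R(k) = B(k−1)·f(k)/C(k) = -(k**2 - k + 4)/(3*k**2 + k + 12); s_k = R·t_k = (-2)**k*(-k**2 + k - 4).
Check: Δs_k = (-2)**k*(3*k**2 + k + 12). ✓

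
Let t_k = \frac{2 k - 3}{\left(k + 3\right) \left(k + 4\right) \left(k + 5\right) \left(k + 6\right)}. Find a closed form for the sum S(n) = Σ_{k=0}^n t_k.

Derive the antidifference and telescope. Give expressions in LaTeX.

S(n) = \frac{- n - 1}{n^{3} + 15 n^{2} + 74 n + 120}

r(k) = (k + 3)*(2*k - 1)/((k + 7)*(2*k - 3)) after simplifying.
Take A(k)=k + 3, B(k)=k + 7, C(k)=k - 3/2.
Need (k + 3)·f(k+1) − (k + 6)·f(k) = k - 3/2.
Degrees (1,1,1) ⇒ d ≤ 3.
A polynomial solution: f(k) = -k/2.
Certificate R = B(k−1)f/C = -k*(k + 6)/(2*k - 3) gives s_k = -k/((k + 3)*(k + 4)*(k + 5)).
Verify: (2*k - 3)/(k**4 + 18*k**3 + 119*k**2 + 342*k + 360) matches t_k.
Σ_(k=0)^n t_k = s_(n+1) − s_(0) = ((-n - 1)/(n**3 + 15*n**2 + 74*n + 120)) − (0), i.e. (-n - 1)/(n**3 + 15*n**2 + 74*n + 120).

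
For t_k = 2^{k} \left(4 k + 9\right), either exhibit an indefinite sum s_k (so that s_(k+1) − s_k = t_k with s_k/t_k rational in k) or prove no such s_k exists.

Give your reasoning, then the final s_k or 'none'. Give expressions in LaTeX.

s_k = 2^{k} \left(4 k + 1\right)

Compute t_(k+1)/t_k: get 2*(4*k + 13)/(4*k + 9).
A = 2, B = 1, C = k + 9/4.
Key eq: (2)·f(k+1) = (1)·f(k) + (k + 9/4).
d = 1 from the (0,0,1) case.
Match coefficients ⇒ f(k) = (4*k + 1)/4.
R(k) = B(k−1)·f(k)/C(k) = (4*k + 1)/(4*k + 9); s_k = R·t_k = 2**k*(4*k + 1).
Verify: 2**k*(4*k + 9) matches t_k.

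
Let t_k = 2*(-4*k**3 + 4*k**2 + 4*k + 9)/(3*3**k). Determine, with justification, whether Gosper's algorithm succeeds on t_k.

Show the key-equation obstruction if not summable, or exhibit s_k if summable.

The ratio is (4*k**3 + 8*k**2 - 13)/(3*(4*k**3 - 4*k**2 - 4*k - 9)).
Gosper form: A/B · C(k+1)/C(k) with A=1/3, B=1, C=k**3 - k**2 - k - 9/4.
f must satisfy (1/3)·f(k+1) − (1)·f(k) = k**3 - k**2 - k - 9/4.
deg f ≤ 3 (via 0,0,3).
Coefficient equations give f(k) = -3*(2*k**3 + k**2 + 2*k - 2)/4.
Certificate R = B(k−1)f/C = -3*(2*k**3 + k**2 + 2*k - 2)/(4*k**3 - 4*k**2 - 4*k - 9) gives s_k = 2*(2*k**3 + k**2 + 2*k - 2)/3**k.
Check: Δs_k = 2*(-4*k**3 + 4*k**2 + 4*k + 9)/(3*3**k). ✓

Yes. s_k = 2*(2*k**3 + k**2 + 2*k - 2)/3**k.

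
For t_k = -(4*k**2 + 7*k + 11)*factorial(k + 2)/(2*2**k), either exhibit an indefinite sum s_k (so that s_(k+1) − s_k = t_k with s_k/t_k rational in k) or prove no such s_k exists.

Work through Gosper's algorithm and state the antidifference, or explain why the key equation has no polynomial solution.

s_k = -(4*k - 1)*factorial(k + 2)/2**k

t_(k+1)/t_k = (k + 3)*(7*k + 4*(k + 1)**2 + 18)/(2*(4*k**2 + 7*k + 11)).
Normal form (A,B,C) = (k/2 + 3/2, 1, k**2 + 7*k/4 + 11/4).
Set up (k/2 + 3/2)·f(k+1) − (1)·f(k) − (k**2 + 7*k/4 + 11/4) = 0.
From deg A=1, deg B=0, deg C=2: d=1.
Solve for f: f(k) = (4*k - 1)/2 (degree 1 ≤ 1).
Certificate R = B(k−1)f/C = 2*(4*k - 1)/(4*k**2 + 7*k + 11) gives s_k = -(4*k - 1)*factorial(k + 2)/2**k.
Check: Δs_k = -(4*k**2 + 7*k + 11)*factorial(k + 2)/(2*2**k). ✓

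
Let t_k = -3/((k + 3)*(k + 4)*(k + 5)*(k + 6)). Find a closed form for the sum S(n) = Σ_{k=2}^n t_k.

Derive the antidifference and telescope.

S(n) = (-n**3 - 15*n**2 - 74*n + 90)/(210*(n**3 + 15*n**2 + 74*n + 120))

t_(k+1)/t_k = (k + 3)/(k + 7).
Normal form (A,B,C) = (k + 3, k + 7, 1).
f must satisfy (k + 3)·f(k+1) − (k + 6)·f(k) = 1.
d = 3 from the (1,1,0) case.
Solving with deg f ≤ 3: f(k) = k*(k**2 + 12*k + 47)/180.
So s_k = (B(k−1)f/C)·t_k = (k*(k + 6)*(k**2 + 12*k + 47)/180)·t_k = k*(-k**2 - 12*k - 47)/(60*(k + 3)*(k + 4)*(k + 5)).
Verify: -3/(k**4 + 18*k**3 + 119*k**2 + 342*k + 360) matches t_k.
s_(n+1) = (-n**3 - 15*n**2 - 74*n - 60)/(60*(n**3 + 15*n**2 + 74*n + 120)) and s_(2) = -1/84, so S(n) = (-n**3 - 15*n**2 - 74*n + 90)/(210*(n**3 + 15*n**2 + 74*n + 120)).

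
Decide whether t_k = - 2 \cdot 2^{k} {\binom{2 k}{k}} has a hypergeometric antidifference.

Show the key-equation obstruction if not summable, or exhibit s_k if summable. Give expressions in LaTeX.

t_(k+1)/t_k = 4*(2*k + 1)/(k + 1).
Gosper form: A/B · C(k+1)/C(k) with A=8*k + 4, B=k + 1, C=1.
Solve (8*k + 4)·f(k+1) − (k)·f(k) = 1.
d = -1 from the (1,1,0) case.
Bound -1 < 0, so the key equation has no polynomial solution.

No. Not Gosper-summable.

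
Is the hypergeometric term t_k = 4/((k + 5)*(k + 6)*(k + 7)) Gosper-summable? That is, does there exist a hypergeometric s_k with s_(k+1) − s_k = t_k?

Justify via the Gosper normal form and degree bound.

Compute t_(k+1)/t_k: get (k + 5)/(k + 8).
Take A(k)=k + 5, B(k)=k + 8, C(k)=1.
Solve (k + 5)·f(k+1) − (k + 7)·f(k) = 1.
d = 2 from the (1,1,0) case.
Solve for f: f(k) = k*(k + 11)/60 (degree 2 ≤ 2).
R(k) = B(k−1)·f(k)/C(k) = k*(k + 7)*(k + 11)/60; s_k = R·t_k = k*(k + 11)/(15*(k + 5)*(k + 6)).
Δs = 4/(k**3 + 18*k**2 + 107*k + 210), as required.

Yes. s_k = k*(k + 11)/(15*(k + 5)*(k + 6)).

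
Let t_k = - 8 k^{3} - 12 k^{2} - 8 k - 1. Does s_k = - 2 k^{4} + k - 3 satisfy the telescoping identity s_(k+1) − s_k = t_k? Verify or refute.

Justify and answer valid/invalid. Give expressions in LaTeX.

s_(k+1) = k - 2*(k + 1)**4 - 2
s_(k+1) − s_k = 2*k**4 - 2*(k + 1)**4 + 1
(s_(k+1) − s_k) − t_k = 0

valid (s_(k+1) − s_k reduces to t_k)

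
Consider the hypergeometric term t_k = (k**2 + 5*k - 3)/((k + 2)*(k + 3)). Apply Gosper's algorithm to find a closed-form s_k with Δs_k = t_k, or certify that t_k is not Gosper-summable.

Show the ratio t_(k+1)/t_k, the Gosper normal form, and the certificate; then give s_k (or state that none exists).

s_k = k*(2*k - 5)/(2*(k + 2))

Compute t_(k+1)/t_k: get (k + 2)*(5*k + (k + 1)**2 + 2)/((k + 4)*(k**2 + 5*k - 3)).
Take A(k)=k + 2, B(k)=k + 4, C(k)=k**2 + 5*k - 3.
Key eq: (k + 2)·f(k+1) = (k + 3)·f(k) + (k**2 + 5*k - 3).
From deg A=1, deg B=1, deg C=2: d=2.
Coefficient equations give f(k) = k*(2*k - 5)/2.
Certificate R = B(k−1)f/C = k*(k + 3)*(2*k - 5)/(2*(k**2 + 5*k - 3)) gives s_k = k*(2*k - 5)/(2*(k + 2)).
Δs = (k**2 + 5*k - 3)/(k**2 + 5*k + 6), as required.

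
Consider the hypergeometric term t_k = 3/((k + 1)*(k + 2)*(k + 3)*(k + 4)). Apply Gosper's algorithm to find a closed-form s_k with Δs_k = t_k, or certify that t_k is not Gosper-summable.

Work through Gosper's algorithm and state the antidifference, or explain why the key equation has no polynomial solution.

r(k) = (k + 1)/(k + 5) after simplifying.
So A=k + 1 and B=k + 5, with C=1.
Solve (k + 1)·f(k+1) − (k + 4)·f(k) = 1.
Degrees (1,1,0) ⇒ d ≤ 3.
Solving with deg f ≤ 3: f(k) = k*(k**2 + 6*k + 11)/18.
Then R = B(k−1)f/C = k*(k + 4)*(k**2 + 6*k + 11)/18, so s_k = R(k)·t_k = k*(k**2 + 6*k + 11)/(6*(k + 1)*(k + 2)*(k + 3)).
Check: Δs_k = 3/(k**4 + 10*k**3 + 35*k**2 + 50*k + 24). ✓

s_k = k*(k**2 + 6*k + 11)/(6*(k + 1)*(k + 2)*(k + 3))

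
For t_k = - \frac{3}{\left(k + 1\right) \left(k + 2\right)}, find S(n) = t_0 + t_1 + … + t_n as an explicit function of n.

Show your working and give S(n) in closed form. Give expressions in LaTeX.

S(n) = \frac{3 \left(- n - 1\right)}{n + 2}

Step 1: r(k) = (k + 1)/(k + 3).
Gosper form: A/B · C(k+1)/C(k) with A=k + 1, B=k + 3, C=1.
f must satisfy (k + 1)·f(k+1) − (k + 2)·f(k) = 1.
deg f ≤ 1 (via 1,1,0).
A polynomial solution: f(k) = k.
So s_k = (B(k−1)f/C)·t_k = (k*(k + 2))·t_k = -3*k/(k + 1).
Δs = -3/(k**2 + 3*k + 2), as required.
Σ_(k=0)^n t_k = s_(n+1) − s_(0) = (3*(-n - 1)/(n + 2)) − (0), i.e. 3*(-n - 1)/(n + 2).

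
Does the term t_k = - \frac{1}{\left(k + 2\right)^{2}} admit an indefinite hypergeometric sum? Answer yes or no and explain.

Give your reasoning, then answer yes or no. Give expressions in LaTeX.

No. Not Gosper-summable.

t_(k+1)/t_k = (k + 2)**2/(k + 3)**2.
A = k**2 + 4*k + 4, B = k**2 + 6*k + 9, C = 1.
f must satisfy (k**2 + 4*k + 4)·f(k+1) − (k**2 + 4*k + 4)·f(k) = 1.
Degrees (2,2,0) ⇒ d ≤ 0.
Write f(k) = c0. Then LHS − RHS = -1, requiring -1 = 0: contradictory. No certificate.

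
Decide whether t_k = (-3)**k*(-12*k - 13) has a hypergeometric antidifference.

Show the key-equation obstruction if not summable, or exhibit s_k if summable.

Ratio r(k) = 3*(-12*k - 25)/(12*k + 13).
A = -3, B = 1, C = k + 13/12.
f must satisfy (-3)·f(k+1) − (1)·f(k) = k + 13/12.
d = 1 from the (0,0,1) case.
Match coefficients ⇒ f(k) = -(3*k + 1)/12.
Get s_k = R·t_k = (-3)**k*(3*k + 1) with R(k) = B(k−1)f(k)/C(k) = -(3*k + 1)/(12*k + 13).
Check: Δs_k = (-3)**k*(-12*k - 13). ✓

Yes. s_k = (-3)**k*(3*k + 1).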